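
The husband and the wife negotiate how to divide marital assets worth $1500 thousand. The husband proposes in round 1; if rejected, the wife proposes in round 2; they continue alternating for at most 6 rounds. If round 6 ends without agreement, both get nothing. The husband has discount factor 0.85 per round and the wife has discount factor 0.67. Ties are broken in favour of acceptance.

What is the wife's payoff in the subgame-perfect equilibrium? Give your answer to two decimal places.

562.55

Round 6 (the wife proposes): rejection yields 0 for the husband; the wife offers 0 and keeps 1500.
Round 5 (the husband proposes): the wife can get 1500 next round, worth 0.67 × 1500 = 1005 now, so the husband offers 1005, keeping 495.
Round 4 (the wife proposes): the husband can get 495 next round, worth 0.85 × 495 = 420.75 now, so the wife offers 420.75, keeping 1079.25.
Round 3 (the husband proposes): the wife can get 1079.25 next round, worth 0.67 × 1079.25 = 723.0975 now. The husband offers 723.0975 and keeps 1500 − 723.0975 = 776.9025.
Round 2 (the wife proposes): the husband can get 776.9025 next round, worth 0.85 × 776.9025 = 660.367125 now. The wife offers 660.367125 and keeps 1500 − 660.367125 = 839.632875.
Round 1 (the husband proposes): the wife can get 839.632875 next round, worth 0.67 × 839.632875 = 562.55402625 now; the husband offers that and keeps 937.44597375.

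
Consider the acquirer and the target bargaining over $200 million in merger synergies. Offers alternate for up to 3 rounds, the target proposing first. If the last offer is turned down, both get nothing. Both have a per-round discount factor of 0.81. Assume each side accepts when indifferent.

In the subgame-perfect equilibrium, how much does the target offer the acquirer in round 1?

Round 3 (the target proposes): the acquirer will accept anything ≥ 0, so the target offers 0 and keeps 200.
Round 2 (the acquirer proposes): the target can get 200 next round, worth 0.81 × 200 = 162 now; the acquirer offers that and keeps 38.
Round 1 (the target proposes): the acquirer can get 38 next round, worth 0.81 × 38 = 30.78 now; the target offers that and keeps 169.22.

30.78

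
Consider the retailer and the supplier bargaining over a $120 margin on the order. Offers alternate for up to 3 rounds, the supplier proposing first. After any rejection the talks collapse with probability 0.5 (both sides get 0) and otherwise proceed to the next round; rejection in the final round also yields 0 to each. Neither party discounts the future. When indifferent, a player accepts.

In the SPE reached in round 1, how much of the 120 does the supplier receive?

Round 3 (the supplier proposes): rejection yields 0 for the retailer; the supplier offers 0 and keeps 120.
Round 2 (the retailer proposes): rejecting gives the supplier an expected 0.5 × 120 = 60, so the retailer offers 60, keeping 60.
Round 1 (the supplier proposes): rejecting gives the retailer an expected 0.5 × 60 = 30. The supplier offers 30 and keeps 120 − 30 = 90.

90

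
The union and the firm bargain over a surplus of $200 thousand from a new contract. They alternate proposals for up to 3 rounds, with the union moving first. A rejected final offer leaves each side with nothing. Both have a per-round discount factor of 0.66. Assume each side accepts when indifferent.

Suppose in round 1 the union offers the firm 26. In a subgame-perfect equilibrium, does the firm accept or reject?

Reject

Round 3 (the union proposes): rejection yields 0 for the firm; the union offers 0 and keeps 200.
Round 2 (the firm proposes): the union can get 200 next round, worth 0.66 × 200 = 132 now; the firm offers that and keeps 68.
So by rejecting in round 1, the firm gets 68 next round, worth 0.66 × 68 = 44.88 now.
Offer 26 < 44.88, so the firm rejects.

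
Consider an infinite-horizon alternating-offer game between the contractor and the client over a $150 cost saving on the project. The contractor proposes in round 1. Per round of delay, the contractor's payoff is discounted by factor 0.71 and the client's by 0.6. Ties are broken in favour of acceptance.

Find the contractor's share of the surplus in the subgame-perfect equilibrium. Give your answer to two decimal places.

Let x be the contractor's share when the contractor proposes and y be the client's share when the client proposes.
The client accepts iff offered ≥ 0.6·y, so x = 150 − 0.6y. Symmetrically y = 150 − 0.71x.
Substituting: x = 150 − 0.6(150 − 0.71x), giving x(1 − 0.71·0.6) = 150(1 − 0.6).
So x = 150 × 0.4 / 0.574 ≈ 104.5296, and the client receives 150 − x ≈ 45.4704.

104.53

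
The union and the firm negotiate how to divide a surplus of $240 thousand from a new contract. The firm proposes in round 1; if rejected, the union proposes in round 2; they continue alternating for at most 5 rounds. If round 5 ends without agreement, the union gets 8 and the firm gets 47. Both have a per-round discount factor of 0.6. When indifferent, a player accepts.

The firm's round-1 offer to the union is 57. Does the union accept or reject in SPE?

Round 5 (the firm proposes): the union gets 8 if talks fail, so the firm offers 8 and keeps 232.
Round 4 (the union proposes): the firm can get 232 next round, worth 0.6 × 232 = 139.2 now; the union offers that and keeps 100.8.
Round 3 (the firm proposes): the union can get 100.8 next round, worth 0.6 × 100.8 = 60.48 now, so the firm offers 60.48, keeping 179.52.
Round 2 (the union proposes): the firm can get 179.52 next round, worth 0.6 × 179.52 = 107.712 now, so the union offers 107.712, keeping 132.288.
So by rejecting in round 1, the union gets 132.288 next round, worth 0.6 × 132.288 = 79.3728 now.
Offer 57 < 79.3728, so the union rejects.

Reject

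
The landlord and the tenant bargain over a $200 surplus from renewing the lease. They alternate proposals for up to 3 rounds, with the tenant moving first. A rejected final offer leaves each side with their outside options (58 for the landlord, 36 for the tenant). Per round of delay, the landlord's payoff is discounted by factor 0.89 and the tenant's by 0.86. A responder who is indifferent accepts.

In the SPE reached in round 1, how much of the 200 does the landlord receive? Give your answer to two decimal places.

Work backward from the last round.
Round 3 (the tenant proposes): the landlord gets 58 if talks fail, so the tenant offers 58 and keeps 142.
Round 2 (the landlord proposes): the tenant can get 142 next round, worth 0.86 × 142 = 122.12 now. The landlord offers 122.12 and keeps 200 − 122.12 = 77.88.
Round 1 (the tenant proposes): the landlord can get 77.88 next round, worth 0.89 × 77.88 = 69.3132 now. The tenant offers 69.3132 and keeps 200 − 69.3132 = 130.6868.

69.31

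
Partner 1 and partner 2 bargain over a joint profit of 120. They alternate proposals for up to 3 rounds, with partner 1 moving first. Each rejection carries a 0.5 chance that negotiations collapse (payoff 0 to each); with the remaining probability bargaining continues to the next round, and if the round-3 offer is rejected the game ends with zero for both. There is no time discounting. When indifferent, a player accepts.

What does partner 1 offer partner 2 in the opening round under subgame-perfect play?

Round 3 (partner 1 proposes): rejection yields 0 for partner 2; partner 1 offers 0 and keeps 120.
Round 2 (partner 2 proposes): rejecting gives partner 1 an expected 0.5 × 120 = 60, so partner 2 offers 60, keeping 60.
Round 1 (partner 1 proposes): rejecting gives partner 2 an expected 0.5 × 60 = 30. Partner 1 offers 30 and keeps 120 − 30 = 90.

30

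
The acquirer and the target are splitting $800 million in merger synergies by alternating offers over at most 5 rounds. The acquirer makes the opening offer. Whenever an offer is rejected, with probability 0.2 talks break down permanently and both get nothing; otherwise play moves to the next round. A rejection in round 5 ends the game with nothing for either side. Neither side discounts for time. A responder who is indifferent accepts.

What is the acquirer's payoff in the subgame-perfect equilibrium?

590.08

Round 5 (the acquirer proposes): the target will accept anything ≥ 0, so the acquirer offers 0 and keeps 800.
Round 4 (the target proposes): rejecting gives the acquirer an expected 0.8 × 800 = 640; the target offers that and keeps 160.
Round 3 (the acquirer proposes): rejecting gives the target an expected 0.8 × 160 = 128, so the acquirer offers 128, keeping 672.
Round 2 (the target proposes): rejecting gives the acquirer an expected 0.8 × 672 = 537.6. The target offers 537.6 and keeps 800 − 537.6 = 262.4.
Round 1 (the acquirer proposes): rejecting gives the target an expected 0.8 × 262.4 = 209.92. The acquirer offers 209.92 and keeps 800 − 209.92 = 590.08.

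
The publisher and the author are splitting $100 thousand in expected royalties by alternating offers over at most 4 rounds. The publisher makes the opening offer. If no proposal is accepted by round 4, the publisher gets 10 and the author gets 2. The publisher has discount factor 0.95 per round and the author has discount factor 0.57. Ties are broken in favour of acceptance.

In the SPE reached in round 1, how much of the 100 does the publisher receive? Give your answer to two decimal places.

Round 4 (the author proposes): the publisher gets 10 if talks fail, so the author offers 10 and keeps 90.
Round 3 (the publisher proposes): the author can get 90 next round, worth 0.57 × 90 = 51.3 now, so the publisher offers 51.3, keeping 48.7.
Round 2 (the author proposes): the publisher can get 48.7 next round, worth 0.95 × 48.7 = 46.265 now; the author offers that and keeps 53.735.
Round 1 (the publisher proposes): the author can get 53.735 next round, worth 0.57 × 53.735 = 30.62895 now, so the publisher offers 30.62895, keeping 69.37105.

69.37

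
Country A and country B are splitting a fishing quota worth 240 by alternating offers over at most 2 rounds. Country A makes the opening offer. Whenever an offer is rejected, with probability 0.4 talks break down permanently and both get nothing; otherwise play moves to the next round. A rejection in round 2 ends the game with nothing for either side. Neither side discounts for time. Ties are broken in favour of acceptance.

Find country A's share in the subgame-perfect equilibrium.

By backward induction:
Round 2 (country B proposes): rejection yields 0 for country A; country B offers 0 and keeps 240.
Round 1 (country A proposes): rejecting gives country B an expected 0.6 × 240 = 144, so country A offers 144, keeping 96.

96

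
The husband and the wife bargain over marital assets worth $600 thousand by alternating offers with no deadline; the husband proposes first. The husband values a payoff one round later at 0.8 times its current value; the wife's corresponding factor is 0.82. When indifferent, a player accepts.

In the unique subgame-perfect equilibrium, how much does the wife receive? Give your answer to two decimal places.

In a stationary SPE each proposer offers the other exactly their discounted continuation value.
If the husband keeps x when proposing and the wife keeps y when proposing, then x = 600 − 0.82y and y = 600 − 0.8x.
Solving: x = 600(1 − 0.82) / (1 − 0.8·0.82) = 108 / 0.344 ≈ 313.9535.
The wife gets 600 − 313.9535 ≈ 286.0465.

286.05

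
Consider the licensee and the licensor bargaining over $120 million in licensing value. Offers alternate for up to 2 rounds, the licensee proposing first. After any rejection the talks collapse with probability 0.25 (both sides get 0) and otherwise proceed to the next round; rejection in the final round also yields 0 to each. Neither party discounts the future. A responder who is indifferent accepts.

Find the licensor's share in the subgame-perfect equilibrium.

Round 2 (the licensor proposes): rejection yields 0 for the licensee; the licensor offers 0 and keeps 120.
Round 1 (the licensee proposes): rejecting gives the licensor an expected 0.75 × 120 = 90. The licensee offers 90 and keeps 120 − 90 = 30.

90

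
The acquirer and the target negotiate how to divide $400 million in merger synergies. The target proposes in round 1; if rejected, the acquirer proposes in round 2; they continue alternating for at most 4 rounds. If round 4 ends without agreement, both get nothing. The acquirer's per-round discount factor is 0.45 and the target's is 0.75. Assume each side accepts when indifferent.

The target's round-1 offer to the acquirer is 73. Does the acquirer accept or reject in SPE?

Reject

Round 4 (the acquirer proposes): the target will accept anything ≥ 0, so the acquirer offers 0 and keeps 400.
Round 3 (the target proposes): the acquirer can get 400 next round, worth 0.45 × 400 = 180 now; the target offers that and keeps 220.
Round 2 (the acquirer proposes): the target can get 220 next round, worth 0.75 × 220 = 165 now, so the acquirer offers 165, keeping 235.
So by rejecting in round 1, the acquirer gets 235 next round, worth 0.45 × 235 = 105.75 now.
Offer 73 < 105.75, so the acquirer rejects.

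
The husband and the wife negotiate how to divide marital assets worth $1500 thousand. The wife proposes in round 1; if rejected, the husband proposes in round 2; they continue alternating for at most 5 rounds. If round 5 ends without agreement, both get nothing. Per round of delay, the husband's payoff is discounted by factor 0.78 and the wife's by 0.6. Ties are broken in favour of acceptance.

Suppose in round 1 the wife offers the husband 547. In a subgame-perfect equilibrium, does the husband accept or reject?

Round 5 (the wife proposes): rejection yields 0 for the husband; the wife offers 0 and keeps 1500.
Round 4 (the husband proposes): the wife can get 1500 next round, worth 0.6 × 1500 = 900 now; the husband offers that and keeps 600.
Round 3 (the wife proposes): the husband can get 600 next round, worth 0.78 × 600 = 468 now; the wife offers that and keeps 1032.
Round 2 (the husband proposes): the wife can get 1032 next round, worth 0.6 × 1032 = 619.2 now. The husband offers 619.2 and keeps 1500 − 619.2 = 880.8.
So by rejecting in round 1, the husband gets 880.8 next round, worth 0.78 × 880.8 = 687.024 now.
Offer 547 < 687.024, so the husband rejects.

Reject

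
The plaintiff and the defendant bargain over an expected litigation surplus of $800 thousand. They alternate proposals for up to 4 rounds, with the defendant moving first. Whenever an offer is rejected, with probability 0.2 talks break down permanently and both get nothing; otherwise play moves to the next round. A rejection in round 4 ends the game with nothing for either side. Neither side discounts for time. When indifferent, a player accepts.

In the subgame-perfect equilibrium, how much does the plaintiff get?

537.6

Round 4 (the plaintiff proposes): rejection yields 0 for the defendant; the plaintiff offers 0 and keeps 800.
Round 3 (the defendant proposes): rejecting gives the plaintiff an expected 0.8 × 800 = 640, so the defendant offers 640, keeping 160.
Round 2 (the plaintiff proposes): rejecting gives the defendant an expected 0.8 × 160 = 128. The plaintiff offers 128 and keeps 800 − 128 = 672.
Round 1 (the defendant proposes): rejecting gives the plaintiff an expected 0.8 × 672 = 537.6. The defendant offers 537.6 and keeps 800 − 537.6 = 262.4.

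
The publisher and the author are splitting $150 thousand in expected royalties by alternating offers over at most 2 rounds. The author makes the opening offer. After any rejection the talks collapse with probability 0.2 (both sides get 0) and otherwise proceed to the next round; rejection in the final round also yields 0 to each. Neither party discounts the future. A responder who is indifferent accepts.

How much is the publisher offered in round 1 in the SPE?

Round 2 (the publisher proposes): rejection yields 0 for the author; the publisher offers 0 and keeps 150.
Round 1 (the author proposes): rejecting gives the publisher an expected 0.8 × 150 = 120; the author offers that and keeps 30.

120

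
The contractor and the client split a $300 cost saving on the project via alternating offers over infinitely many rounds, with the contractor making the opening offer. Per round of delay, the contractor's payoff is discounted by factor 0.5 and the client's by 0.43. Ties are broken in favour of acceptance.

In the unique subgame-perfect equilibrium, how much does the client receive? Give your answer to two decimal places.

In a stationary SPE each proposer offers the other exactly their discounted continuation value.
If the contractor keeps x when proposing and the client keeps y when proposing, then x = 300 − 0.43y and y = 300 − 0.5x.
Solving: x = 300(1 − 0.43) / (1 − 0.5·0.43) = 171 / 0.785 ≈ 217.8344.
The client gets 300 − 217.8344 ≈ 82.1656.

82.17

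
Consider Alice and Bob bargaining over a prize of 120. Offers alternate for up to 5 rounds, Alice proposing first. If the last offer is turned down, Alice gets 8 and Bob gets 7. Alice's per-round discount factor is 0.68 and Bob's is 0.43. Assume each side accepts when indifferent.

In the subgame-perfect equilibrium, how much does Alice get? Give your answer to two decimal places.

Round 5 (Alice proposes): Bob gets 7 if talks fail, so Alice offers 7 and keeps 113.
Round 4 (Bob proposes): Alice can get 113 next round, worth 0.68 × 113 = 76.84 now. Bob offers 76.84 and keeps 120 − 76.84 = 43.16.
Round 3 (Alice proposes): Bob can get 43.16 next round, worth 0.43 × 43.16 = 18.5588 now; Alice offers that and keeps 101.4412.
Round 2 (Bob proposes): Alice can get 101.4412 next round, worth 0.68 × 101.4412 = 68.980016 now; Bob offers that and keeps 51.019984.
Round 1 (Alice proposes): Bob can get 51.019984 next round, worth 0.43 × 51.019984 = 21.93859312 now; Alice offers that and keeps 98.06140688.

98.06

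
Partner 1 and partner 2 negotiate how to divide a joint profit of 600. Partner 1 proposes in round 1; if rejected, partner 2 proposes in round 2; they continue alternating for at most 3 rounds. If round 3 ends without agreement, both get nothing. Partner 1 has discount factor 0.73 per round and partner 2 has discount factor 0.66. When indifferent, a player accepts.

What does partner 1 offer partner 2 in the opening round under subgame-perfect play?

106.92

Round 3 (partner 1 proposes): partner 2 will accept anything ≥ 0, so partner 1 offers 0 and keeps 600.
Round 2 (partner 2 proposes): partner 1 can get 600 next round, worth 0.73 × 600 = 438 now; partner 2 offers that and keeps 162.
Round 1 (partner 1 proposes): partner 2 can get 162 next round, worth 0.66 × 162 = 106.92 now. Partner 1 offers 106.92 and keeps 600 − 106.92 = 493.08.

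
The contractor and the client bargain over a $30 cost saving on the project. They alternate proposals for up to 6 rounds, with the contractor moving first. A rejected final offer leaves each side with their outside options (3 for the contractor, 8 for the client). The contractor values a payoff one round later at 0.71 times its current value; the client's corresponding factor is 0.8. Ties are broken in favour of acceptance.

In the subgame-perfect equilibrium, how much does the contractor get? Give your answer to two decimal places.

12.12

Solve by backward induction from round 6.
Round 6 (the client proposes): the contractor gets 3 if talks fail, so the client offers 3 and keeps 27.
Round 5 (the contractor proposes): the client can get 27 next round, worth 0.8 × 27 = 21.6 now; the contractor offers that and keeps 8.4.
Round 4 (the client proposes): the contractor can get 8.4 next round, worth 0.71 × 8.4 = 5.964 now; the client offers that and keeps 24.036.
Round 3 (the contractor proposes): the client can get 24.036 next round, worth 0.8 × 24.036 = 19.2288 now, so the contractor offers 19.2288, keeping 10.7712.
Round 2 (the client proposes): the contractor can get 10.7712 next round, worth 0.71 × 10.7712 = 7.647552 now. The client offers 7.647552 and keeps 30 − 7.647552 = 22.352448.
Round 1 (the contractor proposes): the client can get 22.352448 next round, worth 0.8 × 22.352448 = 17.8819584 now. The contractor offers 17.8819584 and keeps 30 − 17.8819584 = 12.1180416.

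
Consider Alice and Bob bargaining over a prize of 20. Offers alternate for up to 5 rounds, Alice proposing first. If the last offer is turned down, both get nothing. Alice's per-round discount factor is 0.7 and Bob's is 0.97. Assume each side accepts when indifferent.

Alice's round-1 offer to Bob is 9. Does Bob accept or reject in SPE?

Round 5 (Alice proposes): rejection yields 0 for Bob; Alice offers 0 and keeps 20.
Round 4 (Bob proposes): Alice can get 20 next round, worth 0.7 × 20 = 14 now; Bob offers that and keeps 6.
Round 3 (Alice proposes): Bob can get 6 next round, worth 0.97 × 6 = 5.82 now. Alice offers 5.82 and keeps 20 − 5.82 = 14.18.
Round 2 (Bob proposes): Alice can get 14.18 next round, worth 0.7 × 14.18 = 9.926 now. Bob offers 9.926 and keeps 20 − 9.926 = 10.074.
So by rejecting in round 1, Bob gets 10.074 next round, worth 0.97 × 10.074 = 9.77178 now.
Offer 9 < 9.77178, so Bob rejects.

Reject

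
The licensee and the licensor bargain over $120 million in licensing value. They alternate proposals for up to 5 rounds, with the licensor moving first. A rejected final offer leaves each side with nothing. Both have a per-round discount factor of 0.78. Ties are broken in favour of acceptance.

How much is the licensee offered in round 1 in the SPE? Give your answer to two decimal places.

33.12

Round 5 (the licensor proposes): the licensee will accept anything ≥ 0, so the licensor offers 0 and keeps 120.
Round 4 (the licensee proposes): the licensor can get 120 next round, worth 0.78 × 120 = 93.6 now, so the licensee offers 93.6, keeping 26.4.
Round 3 (the licensor proposes): the licensee can get 26.4 next round, worth 0.78 × 26.4 = 20.592 now, so the licensor offers 20.592, keeping 99.408.
Round 2 (the licensee proposes): the licensor can get 99.408 next round, worth 0.78 × 99.408 = 77.53824 now, so the licensee offers 77.53824, keeping 42.46176.
Round 1 (the licensor proposes): the licensee can get 42.46176 next round, worth 0.78 × 42.46176 = 33.1201728 now; the licensor offers that and keeps 86.8798272.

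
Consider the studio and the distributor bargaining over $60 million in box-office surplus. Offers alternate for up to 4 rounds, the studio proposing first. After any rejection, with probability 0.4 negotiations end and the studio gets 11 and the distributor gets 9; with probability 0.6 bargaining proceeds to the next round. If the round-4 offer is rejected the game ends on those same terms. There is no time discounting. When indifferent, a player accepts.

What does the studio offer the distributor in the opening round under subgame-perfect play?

Round 4 (the distributor proposes): the studio gets 11 if talks fail, so the distributor offers 11 and keeps 49.
Round 3 (the studio proposes): rejecting gives the distributor an expected 0.6 × 49 + 0.4 × 9 = 33. The studio offers 33 and keeps 60 − 33 = 27.
Round 2 (the distributor proposes): rejecting gives the studio an expected 0.6 × 27 + 0.4 × 11 = 20.6, so the distributor offers 20.6, keeping 39.4.
Round 1 (the studio proposes): rejecting gives the distributor an expected 0.6 × 39.4 + 0.4 × 9 = 27.24; the studio offers that and keeps 32.76.

27.24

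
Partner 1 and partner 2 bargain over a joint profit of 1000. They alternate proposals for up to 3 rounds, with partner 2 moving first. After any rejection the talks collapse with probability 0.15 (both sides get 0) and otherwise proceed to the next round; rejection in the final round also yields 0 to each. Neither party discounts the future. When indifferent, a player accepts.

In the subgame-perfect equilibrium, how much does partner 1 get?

127.5

By backward induction:
Round 3 (partner 2 proposes): rejection yields 0 for partner 1; partner 2 offers 0 and keeps 1000.
Round 2 (partner 1 proposes): rejecting gives partner 2 an expected 0.85 × 1000 = 850. Partner 1 offers 850 and keeps 1000 − 850 = 150.
Round 1 (partner 2 proposes): rejecting gives partner 1 an expected 0.85 × 150 = 127.5, so partner 2 offers 127.5, keeping 872.5.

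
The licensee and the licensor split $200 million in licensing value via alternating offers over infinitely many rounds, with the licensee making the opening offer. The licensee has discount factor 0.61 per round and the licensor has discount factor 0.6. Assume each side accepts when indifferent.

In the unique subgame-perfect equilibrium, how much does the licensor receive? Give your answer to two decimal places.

When the licensee proposes, the licensor accepts any offer worth at least 0.6 times what the licensor would get by proposing next round; and vice versa.
This gives x = 200 − 0.6y and y = 200 − 0.61x, where x and y are each side's share when it proposes.
Hence (1 − 0.6·0.61)x = 200(1 − 0.6), i.e. 0.634·x = 80.
x ≈ 126.1830; the licensor's share is 200 − x ≈ 73.8170.

73.82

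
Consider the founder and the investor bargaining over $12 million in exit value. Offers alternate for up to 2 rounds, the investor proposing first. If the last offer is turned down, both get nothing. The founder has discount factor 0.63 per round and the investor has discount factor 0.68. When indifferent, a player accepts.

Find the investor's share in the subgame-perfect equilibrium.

4.44

By backward induction:
Round 2 (the founder proposes): the investor will accept anything ≥ 0, so the founder offers 0 and keeps 12.
Round 1 (the investor proposes): the founder can get 12 next round, worth 0.63 × 12 = 7.56 now, so the investor offers 7.56, keeping 4.44.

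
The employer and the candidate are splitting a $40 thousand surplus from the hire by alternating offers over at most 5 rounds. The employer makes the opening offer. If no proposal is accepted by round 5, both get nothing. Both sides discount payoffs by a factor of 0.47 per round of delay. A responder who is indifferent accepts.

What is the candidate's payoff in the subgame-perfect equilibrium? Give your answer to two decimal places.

12.17

Solve by backward induction from round 5.
Round 5 (the employer proposes): rejection yields 0 for the candidate; the employer offers 0 and keeps 40.
Round 4 (the candidate proposes): the employer can get 40 next round, worth 0.47 × 40 = 18.8 now. The candidate offers 18.8 and keeps 40 − 18.8 = 21.2.
Round 3 (the employer proposes): the candidate can get 21.2 next round, worth 0.47 × 21.2 = 9.964 now. The employer offers 9.964 and keeps 40 − 9.964 = 30.036.
Round 2 (the candidate proposes): the employer can get 30.036 next round, worth 0.47 × 30.036 = 14.11692 now, so the candidate offers 14.11692, keeping 25.88308.
Round 1 (the employer proposes): the candidate can get 25.88308 next round, worth 0.47 × 25.88308 = 12.1650476 now, so the employer offers 12.1650476, keeping 27.8349524.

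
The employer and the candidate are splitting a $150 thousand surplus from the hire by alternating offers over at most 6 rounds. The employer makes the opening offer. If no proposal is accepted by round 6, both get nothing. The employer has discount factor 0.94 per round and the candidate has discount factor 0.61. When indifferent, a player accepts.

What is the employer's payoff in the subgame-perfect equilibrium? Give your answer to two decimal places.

111.28

Round 6 (the candidate proposes): rejection yields 0 for the employer; the candidate offers 0 and keeps 150.
Round 5 (the employer proposes): the candidate can get 150 next round, worth 0.61 × 150 = 91.5 now, so the employer offers 91.5, keeping 58.5.
Round 4 (the candidate proposes): the employer can get 58.5 next round, worth 0.94 × 58.5 = 54.99 now. The candidate offers 54.99 and keeps 150 − 54.99 = 95.01.
Round 3 (the employer proposes): the candidate can get 95.01 next round, worth 0.61 × 95.01 = 57.9561 now; the employer offers that and keeps 92.0439.
Round 2 (the candidate proposes): the employer can get 92.0439 next round, worth 0.94 × 92.0439 = 86.521266 now; the candidate offers that and keeps 63.478734.
Round 1 (the employer proposes): the candidate can get 63.478734 next round, worth 0.61 × 63.478734 = 38.72202774 now. The employer offers 38.72202774 and keeps 150 − 38.72202774 = 111.27797226.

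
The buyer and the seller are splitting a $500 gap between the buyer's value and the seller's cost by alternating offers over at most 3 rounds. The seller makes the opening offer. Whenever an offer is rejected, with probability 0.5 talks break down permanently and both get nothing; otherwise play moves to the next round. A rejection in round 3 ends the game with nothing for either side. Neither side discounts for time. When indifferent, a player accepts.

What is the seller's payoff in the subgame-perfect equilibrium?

By backward induction:
Round 3 (the seller proposes): the buyer will accept anything ≥ 0, so the seller offers 0 and keeps 500.
Round 2 (the buyer proposes): rejecting gives the seller an expected 0.5 × 500 = 250; the buyer offers that and keeps 250.
Round 1 (the seller proposes): rejecting gives the buyer an expected 0.5 × 250 = 125. The seller offers 125 and keeps 500 − 125 = 375.

375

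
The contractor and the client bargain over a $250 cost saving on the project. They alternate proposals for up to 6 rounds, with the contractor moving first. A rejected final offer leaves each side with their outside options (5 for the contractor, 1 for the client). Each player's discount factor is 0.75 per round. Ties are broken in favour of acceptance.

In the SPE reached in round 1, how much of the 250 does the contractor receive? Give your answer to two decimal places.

Round 6 (the client proposes): the contractor gets 5 if talks fail, so the client offers 5 and keeps 245.
Round 5 (the contractor proposes): the client can get 245 next round, worth 0.75 × 245 = 183.75 now. The contractor offers 183.75 and keeps 250 − 183.75 = 66.25.
Round 4 (the client proposes): the contractor can get 66.25 next round, worth 0.75 × 66.25 = 49.6875 now; the client offers that and keeps 200.3125.
Round 3 (the contractor proposes): the client can get 200.3125 next round, worth 0.75 × 200.3125 = 150.234375 now. The contractor offers 150.234375 and keeps 250 − 150.234375 = 99.765625.
Round 2 (the client proposes): the contractor can get 99.765625 next round, worth 0.75 × 99.765625 = 74.82421875 now; the client offers that and keeps 175.17578125.
Round 1 (the contractor proposes): the client can get 175.17578125 next round, worth 0.75 × 175.17578125 = 131.3818359375 now. The contractor offers 131.3818359375 and keeps 250 − 131.3818359375 = 118.6181640625.

118.62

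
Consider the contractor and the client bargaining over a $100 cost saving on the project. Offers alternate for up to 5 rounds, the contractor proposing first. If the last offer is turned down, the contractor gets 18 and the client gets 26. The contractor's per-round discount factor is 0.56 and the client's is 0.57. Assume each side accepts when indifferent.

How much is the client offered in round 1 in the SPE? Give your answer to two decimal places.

Round 5 (the contractor proposes): the client gets 26 if talks fail, so the contractor offers 26 and keeps 74.
Round 4 (the client proposes): the contractor can get 74 next round, worth 0.56 × 74 = 41.44 now. The client offers 41.44 and keeps 100 − 41.44 = 58.56.
Round 3 (the contractor proposes): the client can get 58.56 next round, worth 0.57 × 58.56 = 33.3792 now, so the contractor offers 33.3792, keeping 66.6208.
Round 2 (the client proposes): the contractor can get 66.6208 next round, worth 0.56 × 66.6208 = 37.307648 now, so the client offers 37.307648, keeping 62.692352.
Round 1 (the contractor proposes): the client can get 62.692352 next round, worth 0.57 × 62.692352 = 35.73464064 now. The contractor offers 35.73464064 and keeps 100 − 35.73464064 = 64.26535936.

35.73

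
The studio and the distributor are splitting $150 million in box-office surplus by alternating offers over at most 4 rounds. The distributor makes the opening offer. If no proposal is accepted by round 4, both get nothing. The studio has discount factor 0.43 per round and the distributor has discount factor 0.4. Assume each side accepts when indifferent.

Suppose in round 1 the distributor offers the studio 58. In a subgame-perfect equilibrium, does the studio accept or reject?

Accept

Round 4 (the studio proposes): rejection yields 0 for the distributor; the studio offers 0 and keeps 150.
Round 3 (the distributor proposes): the studio can get 150 next round, worth 0.43 × 150 = 64.5 now. The distributor offers 64.5 and keeps 150 − 64.5 = 85.5.
Round 2 (the studio proposes): the distributor can get 85.5 next round, worth 0.4 × 85.5 = 34.2 now, so the studio offers 34.2, keeping 115.8.
So by rejecting in round 1, the studio gets 115.8 next round, worth 0.43 × 115.8 = 49.794 now.
Offer 58 ≥ 49.794, so the studio accepts.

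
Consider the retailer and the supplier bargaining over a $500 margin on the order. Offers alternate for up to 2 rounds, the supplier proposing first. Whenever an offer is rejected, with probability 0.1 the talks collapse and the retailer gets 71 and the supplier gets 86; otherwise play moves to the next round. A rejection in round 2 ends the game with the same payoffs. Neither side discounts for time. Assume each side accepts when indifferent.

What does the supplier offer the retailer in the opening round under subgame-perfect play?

Round 2 (the retailer proposes): the supplier gets 86 if talks fail, so the retailer offers 86 and keeps 414.
Round 1 (the supplier proposes): rejecting gives the retailer an expected 0.9 × 414 + 0.1 × 71 = 379.7; the supplier offers that and keeps 120.3.

379.7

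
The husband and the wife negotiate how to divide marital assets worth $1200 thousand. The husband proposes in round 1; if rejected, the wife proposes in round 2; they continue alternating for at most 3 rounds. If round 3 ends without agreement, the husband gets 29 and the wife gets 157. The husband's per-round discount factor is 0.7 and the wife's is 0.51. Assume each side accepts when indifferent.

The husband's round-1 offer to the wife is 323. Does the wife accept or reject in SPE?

Accept

Work out the wife's continuation value if the offer is rejected.
Round 3 (the husband proposes): the wife gets 157 if talks fail, so the husband offers 157 and keeps 1043.
Round 2 (the wife proposes): the husband can get 1043 next round, worth 0.7 × 1043 = 730.1 now. The wife offers 730.1 and keeps 1200 − 730.1 = 469.9.
So by rejecting in round 1, the wife gets 469.9 next round, worth 0.51 × 469.9 = 239.649 now.
Offer 323 ≥ 239.649, so the wife accepts.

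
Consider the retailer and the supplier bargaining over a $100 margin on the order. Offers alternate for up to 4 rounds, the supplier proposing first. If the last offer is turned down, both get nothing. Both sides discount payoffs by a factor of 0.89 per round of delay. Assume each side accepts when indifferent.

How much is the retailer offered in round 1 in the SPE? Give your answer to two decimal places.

80.29

Solve by backward induction from round 4.
Round 4 (the retailer proposes): the supplier will accept anything ≥ 0, so the retailer offers 0 and keeps 100.
Round 3 (the supplier proposes): the retailer can get 100 next round, worth 0.89 × 100 = 89 now. The supplier offers 89 and keeps 100 − 89 = 11.
Round 2 (the retailer proposes): the supplier can get 11 next round, worth 0.89 × 11 = 9.79 now; the retailer offers that and keeps 90.21.
Round 1 (the supplier proposes): the retailer can get 90.21 next round, worth 0.89 × 90.21 = 80.2869 now. The supplier offers 80.2869 and keeps 100 − 80.2869 = 19.7131.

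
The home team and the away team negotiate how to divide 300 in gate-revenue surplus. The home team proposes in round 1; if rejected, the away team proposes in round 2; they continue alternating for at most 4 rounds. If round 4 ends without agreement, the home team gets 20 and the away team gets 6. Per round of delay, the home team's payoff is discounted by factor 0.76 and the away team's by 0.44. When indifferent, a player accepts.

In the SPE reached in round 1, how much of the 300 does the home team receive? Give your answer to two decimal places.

227.12

By backward induction:
Round 4 (the away team proposes): the home team gets 20 if talks fail, so the away team offers 20 and keeps 280.
Round 3 (the home team proposes): the away team can get 280 next round, worth 0.44 × 280 = 123.2 now. The home team offers 123.2 and keeps 300 − 123.2 = 176.8.
Round 2 (the away team proposes): the home team can get 176.8 next round, worth 0.76 × 176.8 = 134.368 now. The away team offers 134.368 and keeps 300 − 134.368 = 165.632.
Round 1 (the home team proposes): the away team can get 165.632 next round, worth 0.44 × 165.632 = 72.87808 now, so the home team offers 72.87808, keeping 227.12192.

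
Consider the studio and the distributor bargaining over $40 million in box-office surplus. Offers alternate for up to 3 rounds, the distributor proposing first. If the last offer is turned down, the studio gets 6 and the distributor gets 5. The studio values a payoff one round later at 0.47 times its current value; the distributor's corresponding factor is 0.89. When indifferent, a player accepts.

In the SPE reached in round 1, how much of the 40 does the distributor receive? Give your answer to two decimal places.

35.42

Round 3 (the distributor proposes): the studio gets 6 if talks fail, so the distributor offers 6 and keeps 34.
Round 2 (the studio proposes): the distributor can get 34 next round, worth 0.89 × 34 = 30.26 now; the studio offers that and keeps 9.74.
Round 1 (the distributor proposes): the studio can get 9.74 next round, worth 0.47 × 9.74 = 4.5778 now. The distributor offers 4.5778 and keeps 40 − 4.5778 = 35.4222.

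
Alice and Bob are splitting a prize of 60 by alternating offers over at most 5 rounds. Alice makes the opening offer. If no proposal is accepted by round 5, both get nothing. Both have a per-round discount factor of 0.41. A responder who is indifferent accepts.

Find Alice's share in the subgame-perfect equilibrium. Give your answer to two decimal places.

43.05

Round 5 (Alice proposes): rejection yields 0 for Bob; Alice offers 0 and keeps 60.
Round 4 (Bob proposes): Alice can get 60 next round, worth 0.41 × 60 = 24.6 now. Bob offers 24.6 and keeps 60 − 24.6 = 35.4.
Round 3 (Alice proposes): Bob can get 35.4 next round, worth 0.41 × 35.4 = 14.514 now, so Alice offers 14.514, keeping 45.486.
Round 2 (Bob proposes): Alice can get 45.486 next round, worth 0.41 × 45.486 = 18.64926 now; Bob offers that and keeps 41.35074.
Round 1 (Alice proposes): Bob can get 41.35074 next round, worth 0.41 × 41.35074 = 16.9538034 now. Alice offers 16.9538034 and keeps 60 − 16.9538034 = 43.0461966.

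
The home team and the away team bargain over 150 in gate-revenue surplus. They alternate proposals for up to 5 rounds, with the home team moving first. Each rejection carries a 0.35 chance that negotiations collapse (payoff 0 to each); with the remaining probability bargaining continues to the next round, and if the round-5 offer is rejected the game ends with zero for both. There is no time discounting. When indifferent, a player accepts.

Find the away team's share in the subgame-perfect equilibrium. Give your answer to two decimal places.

48.54

Round 5 (the home team proposes): rejection yields 0 for the away team; the home team offers 0 and keeps 150.
Round 4 (the away team proposes): rejecting gives the home team an expected 0.65 × 150 = 97.5; the away team offers that and keeps 52.5.
Round 3 (the home team proposes): rejecting gives the away team an expected 0.65 × 52.5 = 34.125. The home team offers 34.125 and keeps 150 − 34.125 = 115.875.
Round 2 (the away team proposes): rejecting gives the home team an expected 0.65 × 115.875 = 75.31875. The away team offers 75.31875 and keeps 150 − 75.31875 = 74.68125.
Round 1 (the home team proposes): rejecting gives the away team an expected 0.65 × 74.68125 = 48.5428125. The home team offers 48.5428125 and keeps 150 − 48.5428125 = 101.4571875.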